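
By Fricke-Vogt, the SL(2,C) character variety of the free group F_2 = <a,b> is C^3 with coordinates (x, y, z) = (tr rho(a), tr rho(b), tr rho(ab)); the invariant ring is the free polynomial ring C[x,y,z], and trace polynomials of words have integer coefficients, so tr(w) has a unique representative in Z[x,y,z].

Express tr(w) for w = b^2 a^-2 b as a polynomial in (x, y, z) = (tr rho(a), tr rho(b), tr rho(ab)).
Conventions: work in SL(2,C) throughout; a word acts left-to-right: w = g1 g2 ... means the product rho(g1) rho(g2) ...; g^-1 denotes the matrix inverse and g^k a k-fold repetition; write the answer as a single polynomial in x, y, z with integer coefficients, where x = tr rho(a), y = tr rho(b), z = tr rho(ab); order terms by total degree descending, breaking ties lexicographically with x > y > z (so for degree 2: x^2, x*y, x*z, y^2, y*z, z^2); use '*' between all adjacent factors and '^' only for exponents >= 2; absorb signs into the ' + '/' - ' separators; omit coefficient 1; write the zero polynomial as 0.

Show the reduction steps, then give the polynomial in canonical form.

tr(b^2) = tr(b)*tr(b) - tr(1) = y^2 - 2
so tr(b^3) = tr(b)*tr(b^2) - tr(b) = y^3 - 3*y
tr(b a b) = tr(b)*tr(a b) - tr(a) = y*z - x
so tr(b^3 a) = tr(b)*tr(b a b) - tr(b a) = y^2*z - x*y - z
tr(b^3 a^-1) = tr(b^3)*tr(a) - tr(b^3 a) = x*y^3 - y^2*z - 2*x*y + z
tr(b^2 a^-2 b) = tr(b^3 a^-1)*tr(a) - tr(b^3) = x^2*y^3 - x*y^2*z - 2*x^2*y - y^3 + x*z + 3*y

x^2*y^3 - x*y^2*z - 2*x^2*y - y^3 + x*z + 3*y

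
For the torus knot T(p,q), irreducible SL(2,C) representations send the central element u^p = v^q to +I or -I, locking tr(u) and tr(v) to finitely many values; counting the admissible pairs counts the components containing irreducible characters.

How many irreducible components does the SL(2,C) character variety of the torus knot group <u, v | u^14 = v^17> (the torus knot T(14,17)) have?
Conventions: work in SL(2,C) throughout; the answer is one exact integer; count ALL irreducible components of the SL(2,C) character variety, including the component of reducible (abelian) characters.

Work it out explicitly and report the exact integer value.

105

Gamma = < u, v | u^14 = v^17 > (torus knot T(14,17)); the central element u^14 = v^17 acts as +I or -I in any irreducible SL(2,C) representation.
This locks tr(u) to 2*cos(pi*alpha/14), alpha in 1..13, and tr(v) to 2*cos(pi*beta/17), beta in 1..16, on each component of irreducible characters.
The two central values (-1)^alpha I and (-1)^beta I must be the same matrix, so alpha and beta share a parity.
Counting: 7 odd alphas x 8 odd betas + 6 even alphas x 8 even betas = 56 + 48 = 104.
That is 104 components of irreducible characters, and with the reducible (abelian) component the total is 105.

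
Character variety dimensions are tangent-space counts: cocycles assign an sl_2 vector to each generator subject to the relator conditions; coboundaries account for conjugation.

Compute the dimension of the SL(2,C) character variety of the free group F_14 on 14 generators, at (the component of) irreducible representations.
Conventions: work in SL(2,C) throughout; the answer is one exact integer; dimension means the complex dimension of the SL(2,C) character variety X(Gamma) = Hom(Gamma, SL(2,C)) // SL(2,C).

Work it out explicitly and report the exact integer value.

39

Here Gamma is free of rank 14 — no relator constrains a cocycle.
Z^1(Gamma, Ad rho) = (sl_2)^14: a cocycle is a free choice of one sl_2 vector per generator, so dim Z^1 = 3*14 = 42.
dim B^1 = 3: the coboundary map is injective because an irreducible image has centralizer 0 in sl_2.
Therefore dim X = 42 - 3 = 39.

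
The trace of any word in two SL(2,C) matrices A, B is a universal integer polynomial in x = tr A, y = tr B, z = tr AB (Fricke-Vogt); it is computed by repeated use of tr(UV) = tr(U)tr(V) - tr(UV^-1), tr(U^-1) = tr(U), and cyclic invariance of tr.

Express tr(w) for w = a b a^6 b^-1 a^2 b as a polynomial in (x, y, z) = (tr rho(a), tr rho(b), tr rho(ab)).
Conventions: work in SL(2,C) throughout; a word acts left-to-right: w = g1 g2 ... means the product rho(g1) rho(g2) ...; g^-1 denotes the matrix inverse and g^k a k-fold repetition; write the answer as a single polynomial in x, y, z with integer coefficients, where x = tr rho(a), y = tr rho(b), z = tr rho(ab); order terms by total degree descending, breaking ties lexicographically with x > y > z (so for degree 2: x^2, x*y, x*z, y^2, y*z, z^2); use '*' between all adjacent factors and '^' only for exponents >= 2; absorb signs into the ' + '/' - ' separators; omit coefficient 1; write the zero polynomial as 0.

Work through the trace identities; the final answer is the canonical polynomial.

x^7*y*z^2 - x^6*y^2*z - x^6*z^3 - x^7*y - 4*x^5*y*z^2 + x^6*z + 4*x^4*y^2*z + 4*x^4*z^3 + 6*x^5*y + 3*x^3*y*z^2 - 4*x^4*z - 3*x^2*y^2*z - 3*x^2*z^3 - 10*x^3*y + 2*x^2*z + 4*x*y + z

trace(b a b a) = trace(a b) trace(a b) - trace(1)   [split at repeated a] = z^2 - 2
use: trace(b a b) = trace(b) trace(a b) - trace(a) = y*z - x
trace(b a b a^2) = trace(a) trace(b a b a) - trace(b a b) = x*z^2 - y*z - x
use: trace(a^2 b a b a) = trace(a) trace(b a b a^2) - trace(b a b a) = x^2*z^2 - x*y*z - x^2 - z^2 + 2
trace(a^3 b a b a) = trace(a) trace(a^2 b a b a) - trace(a^2 b a b) = x^3*z^2 - x^2*y*z - x^3 - 2*x*z^2 + y*z + 3*x
trace(a^4 b a b a) = trace(a) trace(a^3 b a b a) - trace(a^3 b a b) = x^4*z^2 - x^3*y*z - x^4 - 3*x^2*z^2 + 2*x*y*z + 4*x^2 + z^2 - 2
trace(a^5 b a b a) = trace(a) trace(a^4 b a b a) - trace(a^4 b a b) = x^5*z^2 - x^4*y*z - x^5 - 4*x^3*z^2 + 3*x^2*y*z + 5*x^3 + 3*x*z^2 - y*z - 5*x
apply: trace(a^3 b a b a^4) = trace(a) trace(a^5 b a b a) - trace(a^5 b a b) = x^6*z^2 - x^5*y*z - x^6 - 5*x^4*z^2 + 4*x^3*y*z + 6*x^4 + 6*x^2*z^2 - 3*x*y*z - 9*x^2 - z^2 + 2
trace(a^2 b a b a^6) = trace(a) trace(a^3 b a b a^4) - trace(a^3 b a b a^3) = x^7*z^2 - x^6*y*z - x^7 - 6*x^5*z^2 + 5*x^4*y*z + 7*x^5 + 10*x^3*z^2 - 6*x^2*y*z - 14*x^3 - 4*x*z^2 + y*z + 7*x
use: trace(b a b a b a) = trace(a b a b) trace(a b) - trace(b a)   [split at repeated a] = z^3 - 3*z
use: trace(a b a) = trace(a) trace(b a) - trace(b) = x*z - y
use: trace(b a b a b) = trace(b) trace(a b a b) - trace(a b a) = y*z^2 - x*z - y
apply: trace(b a b a b a^2) = trace(a) trace(b a b a b a) - trace(b a b a b) = x*z^3 - y*z^2 - 2*x*z + y
use: trace(b a b a^3 b a) = trace(a) trace(b a b a b a^2) - trace(b a b a b a) = x^2*z^3 - x*y*z^2 - 2*x^2*z - z^3 + x*y + 3*z
use: trace(a b a^2) = trace(a) trace(b a^2) - trace(b a) = x^2*z - x*y - z
trace(a b a^3) = trace(a) trace(a b a^2) - trace(a b a) = x^3*z - x^2*y - 2*x*z + y
use: trace(b a b a^3 b) = trace(b) trace(a b a^3 b) - trace(a b a^3) = x^2*y*z^2 - x^3*z - x*y^2*z - y*z^2 + 2*x*z + y
trace(a b a^2 b a b a^2) = trace(a) trace(b a b a^3 b a) - trace(b a b a^3 b) = x^3*z^3 - 2*x^2*y*z^2 - x^3*z + x*y^2*z - x*z^3 + x^2*y + y*z^2 + x*z - y
apply: trace(b^2 a b) = trace(b) trace(b a b) - trace(b a) = y^2*z - x*y - z
trace(b a b a^2 b) = trace(a) trace(b^2 a b a) - trace(b^2 a b) = x*y*z^2 - x^2*z - y^2*z + z
trace(a b a^2 b a b a) = trace(a) trace(b a b a^2 b a) - trace(b a b a^2 b) = x^2*z^3 - 2*x*y*z^2 - x^2*z + y^2*z + x*y - z
use: trace(a^3 b a^2 b a b a) = trace(a) trace(a b a^2 b a b a^2) - trace(a b a^2 b a b a) = x^4*z^3 - 2*x^3*y*z^2 - x^4*z + x^2*y^2*z - 2*x^2*z^3 + x^3*y + 3*x*y*z^2 + 2*x^2*z - y^2*z - 2*x*y + z
trace(a^4 b a^2 b a b a) = trace(a) trace(a^3 b a^2 b a b a) - trace(a^3 b a^2 b a b) = x^5*z^3 - 2*x^4*y*z^2 - x^5*z + x^3*y^2*z - 3*x^3*z^3 + x^4*y + 5*x^2*y*z^2 + 3*x^3*z - 2*x*y^2*z + x*z^3 - 3*x^2*y - y*z^2 + y
use: trace(a^2 b a b a^6 b) = trace(a) trace(a^4 b a^2 b a b a) - trace(a^4 b a^2 b a b) = x^6*z^3 - 2*x^5*y*z^2 - x^6*z + x^4*y^2*z - 4*x^4*z^3 + x^5*y + 7*x^3*y*z^2 + 4*x^4*z - 3*x^2*y^2*z + 3*x^2*z^3 - 4*x^3*y - 4*x*y*z^2 - 2*x^2*z + y^2*z + 3*x*y - z
use: trace(a b a^6 b^-1 a^2 b) = trace(a^2 b a b a^6) trace(b) - trace(a^2 b a b a^6 b) = x^7*y*z^2 - x^6*y^2*z - x^6*z^3 - x^7*y - 4*x^5*y*z^2 + x^6*z + 4*x^4*y^2*z + 4*x^4*z^3 + 6*x^5*y + 3*x^3*y*z^2 - 4*x^4*z - 3*x^2*y^2*z - 3*x^2*z^3 - 10*x^3*y + 2*x^2*z + 4*x*y + z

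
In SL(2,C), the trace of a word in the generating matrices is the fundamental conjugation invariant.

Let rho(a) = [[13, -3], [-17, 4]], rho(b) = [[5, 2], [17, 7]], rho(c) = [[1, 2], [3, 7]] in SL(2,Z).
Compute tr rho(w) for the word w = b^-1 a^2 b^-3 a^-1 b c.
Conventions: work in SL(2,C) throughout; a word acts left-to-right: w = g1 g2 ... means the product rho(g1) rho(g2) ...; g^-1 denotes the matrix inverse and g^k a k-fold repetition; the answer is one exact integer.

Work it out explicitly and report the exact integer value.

rho(b^-1) = [[7, -2], [-17, 5]]
... * rho(a) = [[13, -3], [-17, 4]]  ->  [[125, -29], [-306, 71]]
... * rho(a) = [[13, -3], [-17, 4]]  ->  [[2118, -491], [-5185, 1202]]
... * rho(b^-1) = [[7, -2], [-17, 5]]  ->  [[23173, -6691], [-56729, 16380]]
... * rho(b^-1) = [[7, -2], [-17, 5]]  ->  [[275958, -79801], [-675563, 195358]]
... * rho(b^-1) = [[7, -2], [-17, 5]]  ->  [[3288323, -950921], [-8050027, 2327916]]
... * rho(a^-1) = [[4, 3], [17, 13]]  ->  [[-3012365, -2497004], [7374464, 6112827]]
... * rho(b) = [[5, 2], [17, 7]]  ->  [[-57510893, -23503758], [140790379, 57538717]]
... * rho(c) = [[1, 2], [3, 7]]  ->  [[-128022167, -279548092], [313406530, 684351777]]
tr = -128022167 + 684351777 = 556329610

556329610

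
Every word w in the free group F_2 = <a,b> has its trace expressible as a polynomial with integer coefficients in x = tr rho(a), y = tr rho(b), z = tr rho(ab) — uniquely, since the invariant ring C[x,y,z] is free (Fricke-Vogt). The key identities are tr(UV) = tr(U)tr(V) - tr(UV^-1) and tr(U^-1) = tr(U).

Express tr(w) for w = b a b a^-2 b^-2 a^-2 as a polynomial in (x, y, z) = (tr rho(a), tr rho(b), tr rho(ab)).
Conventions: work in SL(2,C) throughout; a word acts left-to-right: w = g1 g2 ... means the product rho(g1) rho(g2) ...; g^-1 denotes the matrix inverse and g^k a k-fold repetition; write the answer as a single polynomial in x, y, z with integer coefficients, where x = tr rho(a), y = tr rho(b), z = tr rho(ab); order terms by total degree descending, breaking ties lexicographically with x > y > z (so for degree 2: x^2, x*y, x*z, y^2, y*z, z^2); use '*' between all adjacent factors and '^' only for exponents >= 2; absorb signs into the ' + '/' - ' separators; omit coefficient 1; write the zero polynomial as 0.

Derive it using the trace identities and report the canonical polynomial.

use: tr(b a^-1) = tr(b) tr(a) - tr(b a)  (eliminate a^-1) = x*y - z
tr(a b a) = tr(a) tr(b a) - tr(b)  (reduce the a square) = x*z - y
use: tr(b a b a) = tr(a b) tr(a b) - tr(1)  (split on a) = z^2 - 2
tr(b a b) = tr(b) tr(a b) - tr(a)  (reduce the b square) = y*z - x
apply: tr(a b a b a) = tr(a) tr(b a b a) - tr(b a b)  (reduce the a square) = x*z^2 - y*z - x
use: tr(a b a b a b) = tr(a b) tr(a b a b) - tr(a^-1 b^-1)  (split on a) = z^3 - 3*z
tr(b^-1 a b a b a) = tr(a b a b a) tr(b) - tr(a b a b a b)  (eliminate b^-1) = x*y*z^2 - y^2*z - z^3 - x*y + 3*z
use: tr(a^-1 b^-1 a b a b) = tr(b^-1 a b a b) tr(a) - tr(b^-1 a b a b a)  (eliminate a^-1) = -x*y*z^2 + x^2*z + y^2*z + z^3 - 3*z
tr(b a b a^-2 b^-1 a) = tr(a^-1 b^-1 a b a b) tr(a) - tr(a^-1 b^-1 a b a b a)  (eliminate a^-1) = -x^2*y*z^2 + x^3*z + x*y^2*z + x*z^3 - 4*x*z + y
tr(a^-1 b a b a^-2 b^-1) = tr(b a b a^-2 b^-1) tr(a) - tr(b a b a^-2 b^-1 a)  (eliminate a^-1) = x^2*y*z^2 - x^3*z - x*y^2*z - x*z^3 + x^2*y + 3*x*z - y
tr(b a b a^-1) = tr(b a b) tr(a) - tr(b a b a)  (eliminate a^-1) = x*y*z - x^2 - z^2 + 2
apply: tr(b a b a^-2) = tr(b a b a^-1) tr(a) - tr(b a b)  (eliminate a^-1) = x^2*y*z - x^3 - x*z^2 - y*z + 3*x
apply: tr(a^-1 b a b a^-2) = tr(b a b a^-2) tr(a) - tr(b a b a^-1)  (eliminate a^-1) = x^3*y*z - x^4 - x^2*z^2 - 2*x*y*z + 4*x^2 + z^2 - 2
apply: tr(b a b a^-2 b^-2 a^-1) = tr(a^-1 b a b a^-2 b^-1) tr(b) - tr(a^-1 b a b a^-2)  (eliminate b^-1) = x^2*y^2*z^2 - 2*x^3*y*z - x*y^3*z - x*y*z^3 + x^4 + x^2*y^2 + x^2*z^2 + 5*x*y*z - 4*x^2 - y^2 - z^2 + 2
tr(b^-1 a b a) = tr(a b a) tr(b) - tr(a b a b)  (eliminate b^-1) = x*y*z - y^2 - z^2 + 2
tr(a^-1 b^-1 a b) = tr(b^-1 a b) tr(a) - tr(b^-1 a b a)  (eliminate a^-1) = -x*y*z + x^2 + y^2 + z^2 - 2
apply: tr(a b a^-2 b^-1) = tr(a^-1 b^-1 a b) tr(a) - tr(a^-1 b^-1 a b a)  (eliminate a^-1) = -x^2*y*z + x^3 + x*y^2 + x*z^2 - 3*x
use: tr(b a b a^-2 b^-2 a^-2) = tr(b a b a^-2 b^-2 a^-1) tr(a) - tr(b a b a^-2 b^-2)  (eliminate a^-1) = x^3*y^2*z^2 - 2*x^4*y*z - x^2*y^3*z - x^2*y*z^3 + x^5 + x^3*y^2 + x^3*z^2 + 6*x^2*y*z - 5*x^3 - 2*x*y^2 - 2*x*z^2 + 5*x

x^3*y^2*z^2 - 2*x^4*y*z - x^2*y^3*z - x^2*y*z^3 + x^5 + x^3*y^2 + x^3*z^2 + 6*x^2*y*z - 5*x^3 - 2*x*y^2 - 2*x*z^2 + 5*x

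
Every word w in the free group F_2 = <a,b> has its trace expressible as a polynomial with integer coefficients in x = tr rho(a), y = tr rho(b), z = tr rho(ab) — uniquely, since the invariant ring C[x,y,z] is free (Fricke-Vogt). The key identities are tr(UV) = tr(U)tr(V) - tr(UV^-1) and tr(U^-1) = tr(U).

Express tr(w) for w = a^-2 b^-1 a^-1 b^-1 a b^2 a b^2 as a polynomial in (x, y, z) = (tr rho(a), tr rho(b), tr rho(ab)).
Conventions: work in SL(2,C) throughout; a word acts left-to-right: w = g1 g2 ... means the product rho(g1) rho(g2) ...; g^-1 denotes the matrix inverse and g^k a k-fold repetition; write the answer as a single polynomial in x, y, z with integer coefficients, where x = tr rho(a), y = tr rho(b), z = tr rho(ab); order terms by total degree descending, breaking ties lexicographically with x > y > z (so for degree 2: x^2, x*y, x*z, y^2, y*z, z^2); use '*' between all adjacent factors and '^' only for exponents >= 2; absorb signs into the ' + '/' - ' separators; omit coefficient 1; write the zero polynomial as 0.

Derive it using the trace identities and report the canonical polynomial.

-x^2*y^3*z^3 + 2*x^3*y^2*z^2 + x*y^4*z^2 + x*y^2*z^4 - x^4*y*z - x^2*y^3*z - x^2*y*z^3 - 3*x*y^2*z^2 + 3*x^2*y*z - y^3*z - y*z^3 + x*y^2 + 3*y*z - x

so tr(a b^2) = tr(b)*tr(a b) - tr(a)  (reduce the b square) = y*z - x
tr(b a b^2) = tr(b)*tr(a b^2) - tr(a b)  (reduce the b square) = y^2*z - x*y - z
tr(a b a b) = tr(a b)*tr(a b) - tr(1)  (split on a) = z^2 - 2
tr(a b a) = tr(a)*tr(b a) - tr(b)  (reduce the a square) = x*z - y
tr(b a b^2 a) = tr(b)*tr(a b a b) - tr(a b a)  (reduce the b square) = y*z^2 - x*z - y
reduce: tr(a^-1 b a b^2) = tr(b a b^2)*tr(a) - tr(b a b^2 a)  (eliminate a^-1) = x*y^2*z - x^2*y - y*z^2 + y
so tr(b a b^2 a^-2) = tr(a^-1 b a b^2)*tr(a) - tr(a^-1 b a b^2 a)  (eliminate a^-1) = x^2*y^2*z - x^3*y - x*y*z^2 - y^2*z + 2*x*y + z
so tr(b^2 a b^2) = tr(b)*tr(a b^3) - tr(a b^2)  (reduce the b square) = y^3*z - x*y^2 - 2*y*z + x
so tr(a^2) = tr(a)*tr(a) - tr(1)  (reduce the a square) = x^2 - 2
tr(a b^2 a) = tr(b)*tr(a^2 b) - tr(a^2)  (reduce the b square) = x*y*z - x^2 - y^2 + 2
tr(b^2 a b^2 a) = tr(b)*tr(a b^2 a b) - tr(a b^2 a)  (reduce the b square) = y^2*z^2 - 2*x*y*z + x^2 - 2
so tr(b^2 a b^2 a^-1) = tr(b^2 a b^2)*tr(a) - tr(b^2 a b^2 a)  (eliminate a^-1) = x*y^3*z - x^2*y^2 - y^2*z^2 + 2
tr(a b^3 a b) = tr(b)*tr(b a b a b) - tr(b a b a)  (reduce the b square) = y^2*z^2 - x*y*z - y^2 - z^2 + 2
tr(b^2) = tr(b)*tr(b) - tr(1)  (reduce the b square) = y^2 - 2
so tr(b^3) = tr(b)*tr(b^2) - tr(b)  (reduce the b square) = y^3 - 3*y
reduce: tr(a b^3 a) = tr(a)*tr(b^3 a) - tr(b^3)  (reduce the a square) = x*y^2*z - x^2*y - y^3 - x*z + 3*y
reduce: tr(b a b^2 a b^2) = tr(b)*tr(a b^3 a b) - tr(a b^3 a)  (reduce the b square) = y^3*z^2 - 2*x*y^2*z + x^2*y - y*z^2 + x*z - y
reduce: tr(a b a b a b) = tr(b a)*tr(b a b a) - tr(b^-1 a^-1)  (split on b) = z^3 - 3*z
reduce: tr(a b a b a) = tr(a)*tr(b a b a) - tr(b a b)  (reduce the a square) = x*z^2 - y*z - x
reduce: tr(b a b a b a b) = tr(b)*tr(a b a b a b) - tr(a b a b a)  (reduce the b square) = y*z^3 - x*z^2 - 2*y*z + x
so tr(a b^3 a b a b) = tr(b)*tr(b a b a b a b) - tr(b a b a b a)  (reduce the b square) = y^2*z^3 - x*y*z^2 - 2*y^2*z - z^3 + x*y + 3*z
tr(a b a^2) = tr(a)*tr(a b a) - tr(a b)  (reduce the a square) = x^2*z - x*y - z
tr(a b a^2 b^2) = tr(b)*tr(a b a^2 b) - tr(a b a^2)  (reduce the b square) = x*y*z^2 - x^2*z - y^2*z + z
so tr(a b^3 a b a) = tr(b)*tr(a b a^2 b^2) - tr(a b a^2 b)  (reduce the b square) = x*y^2*z^2 - x^2*y*z - y^3*z - x*z^2 + 2*y*z + x
so tr(b a b a b^2 a b^2) = tr(b)*tr(a b^3 a b a b) - tr(a b^3 a b a)  (reduce the b square) = y^3*z^3 - 2*x*y^2*z^2 + x^2*y*z - y^3*z - y*z^3 + x*y^2 + x*z^2 + y*z - x
so tr(a b a b a b a b) = tr(a b a b a b)*tr(a b) - tr(b a b a)  (split on a) = z^4 - 4*z^2 + 2
tr(a b a b a b a) = tr(a)*tr(b a b a b a) - tr(b a b a b)  (reduce the a square) = x*z^3 - y*z^2 - 2*x*z + y
tr(a b a b a b^2 a b) = tr(b)*tr(a b a b a b a b) - tr(a b a b a b a)  (reduce the b square) = y*z^4 - x*z^3 - 3*y*z^2 + 2*x*z + y
so tr(a^2 b a b a) = tr(a)*tr(b a b a^2) - tr(b a b a)  (reduce the a square) = x^2*z^2 - x*y*z - x^2 - z^2 + 2
tr(a b a b a b^2 a) = tr(b)*tr(a^2 b a b a b) - tr(a^2 b a b a)  (reduce the b square) = x*y*z^3 - x^2*z^2 - y^2*z^2 - x*y*z + x^2 + y^2 + z^2 - 2
so tr(b a b a b^2 a b^2 a) = tr(b)*tr(a b a b a b^2 a b) - tr(a b a b a b^2 a)  (reduce the b square) = y^2*z^4 - 2*x*y*z^3 + x^2*z^2 - 2*y^2*z^2 + 3*x*y*z - x^2 - z^2 + 2
tr(a b a b^2 a b^2 a^-1 b) = tr(b a b a b^2 a b^2)*tr(a) - tr(b a b a b^2 a b^2 a)  (eliminate a^-1) = x*y^3*z^3 - 2*x^2*y^2*z^2 - y^2*z^4 + x^3*y*z - x*y^3*z + x*y*z^3 + x^2*y^2 + 2*y^2*z^2 - 2*x*y*z + z^2 - 2
tr(a^-1 b^-1 a b a b^2 a b^2) = tr(a b a b^2 a b^2 a^-1)*tr(b) - tr(a b a b^2 a b^2 a^-1 b)  (eliminate b^-1) = -x*y^3*z^3 + 2*x^2*y^2*z^2 + y^4*z^2 + y^2*z^4 - x^3*y*z - x*y^3*z - x*y*z^3 - 3*y^2*z^2 + 3*x*y*z - y^2 - z^2 + 2
reduce: tr(b a b^2 a b^2 a^-2 b^-1 a) = tr(a^-1 b^-1 a b a b^2 a b^2)*tr(a) - tr(a^-1 b^-1 a b a b^2 a b^2 a)  (eliminate a^-1) = -x^2*y^3*z^3 + 2*x^3*y^2*z^2 + x*y^4*z^2 + x*y^2*z^4 - x^4*y*z - x^2*y^3*z - x^2*y*z^3 - 3*x*y^2*z^2 + 3*x^2*y*z - y*z^3 - x*y^2 + 2*y*z + x
tr(a b^2 a b^2 a^-2 b^-1 a^-1 b) = tr(b a b^2 a b^2 a^-2 b^-1)*tr(a) - tr(b a b^2 a b^2 a^-2 b^-1 a)  (eliminate a^-1) = x^2*y^3*z^3 - 2*x^3*y^2*z^2 - x*y^4*z^2 - x*y^2*z^4 + x^4*y*z + 2*x^2*y^3*z + x^2*y*z^3 - x^3*y^2 + 2*x*y^2*z^2 - 3*x^2*y*z + y*z^3 + x*y^2 - 2*y*z + x
tr(a^-2 b^-1 a^-1 b^-1 a b^2 a b^2) = tr(a b^2 a b^2 a^-2 b^-1 a^-1)*tr(b) - tr(a b^2 a b^2 a^-2 b^-1 a^-1 b)  (eliminate b^-1) = -x^2*y^3*z^3 + 2*x^3*y^2*z^2 + x*y^4*z^2 + x*y^2*z^4 - x^4*y*z - x^2*y^3*z - x^2*y*z^3 - 3*x*y^2*z^2 + 3*x^2*y*z - y^3*z - y*z^3 + x*y^2 + 3*y*z - x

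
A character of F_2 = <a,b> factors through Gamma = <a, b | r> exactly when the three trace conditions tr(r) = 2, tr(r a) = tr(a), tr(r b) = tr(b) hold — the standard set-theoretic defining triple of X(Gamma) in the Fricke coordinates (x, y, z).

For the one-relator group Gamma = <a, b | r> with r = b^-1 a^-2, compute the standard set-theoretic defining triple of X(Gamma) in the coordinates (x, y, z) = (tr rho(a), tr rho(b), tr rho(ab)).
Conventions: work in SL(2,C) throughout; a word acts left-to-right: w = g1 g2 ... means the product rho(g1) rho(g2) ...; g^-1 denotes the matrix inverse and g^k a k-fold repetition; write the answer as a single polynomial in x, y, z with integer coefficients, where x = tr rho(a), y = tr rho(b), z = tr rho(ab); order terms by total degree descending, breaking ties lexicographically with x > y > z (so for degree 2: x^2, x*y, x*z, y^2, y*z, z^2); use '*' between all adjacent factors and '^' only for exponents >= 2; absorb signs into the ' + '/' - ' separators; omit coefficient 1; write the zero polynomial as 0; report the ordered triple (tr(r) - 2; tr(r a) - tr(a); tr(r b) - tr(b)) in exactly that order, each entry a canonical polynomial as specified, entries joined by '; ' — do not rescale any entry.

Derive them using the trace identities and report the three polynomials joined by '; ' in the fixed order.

x*z - y - 2; -x + z; x^2 - y - 2

tr(a^-1) = tr(a) = x
tr(a^-2) = tr(a^-1) * tr(a) - tr(1)   [inverse elimination on a] = x^2 - 2
tr(b a^-1) = tr(b) * tr(a) - tr(b a)   [inverse elimination on a] = x*y - z
tr(a^-2 b) = tr(b a^-1) * tr(a) - tr(b)   [inverse elimination on a] = x^2*y - x*z - y
apply: tr(b^-1 a^-2) = tr(a^-2) * tr(b) - tr(a^-2 b)   [inverse elimination on b] = x*z - y
assemble the triple (tr(r) - 2; tr(r a) - x; tr(r b) - y)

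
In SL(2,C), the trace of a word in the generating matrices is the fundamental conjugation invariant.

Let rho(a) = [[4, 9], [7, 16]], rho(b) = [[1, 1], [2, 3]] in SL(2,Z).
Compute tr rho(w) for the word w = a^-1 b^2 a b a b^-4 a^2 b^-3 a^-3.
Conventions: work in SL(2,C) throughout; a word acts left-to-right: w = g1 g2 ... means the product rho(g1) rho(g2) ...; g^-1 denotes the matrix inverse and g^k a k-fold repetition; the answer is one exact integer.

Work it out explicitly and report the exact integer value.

rho(a^-1) = [[16, -9], [-7, 4]]
... * rho(b) = [[1, 1], [2, 3]]  ->  [[-2, -11], [1, 5]]
... * rho(b) = [[1, 1], [2, 3]]  ->  [[-24, -35], [11, 16]]
... * rho(a) = [[4, 9], [7, 16]]  ->  [[-341, -776], [156, 355]]
... * rho(b) = [[1, 1], [2, 3]]  ->  [[-1893, -2669], [866, 1221]]
... * rho(a) = [[4, 9], [7, 16]]  ->  [[-26255, -59741], [12011, 27330]]
... * rho(b^-1) = [[3, -1], [-2, 1]]  ->  [[40717, -33486], [-18627, 15319]]
... * rho(b^-1) = [[3, -1], [-2, 1]]  ->  [[189123, -74203], [-86519, 33946]]
... * rho(b^-1) = [[3, -1], [-2, 1]]  ->  [[715775, -263326], [-327449, 120465]]
... * rho(b^-1) = [[3, -1], [-2, 1]]  ->  [[2673977, -979101], [-1223277, 447914]]
... * rho(a) = [[4, 9], [7, 16]]  ->  [[3842201, 8400177], [-1757710, -3842869]]
... * rho(a) = [[4, 9], [7, 16]]  ->  [[74170043, 168982641], [-33930923, -77305294]]
... * rho(b^-1) = [[3, -1], [-2, 1]]  ->  [[-115455153, 94812598], [52817819, -43374371]]
... * rho(b^-1) = [[3, -1], [-2, 1]]  ->  [[-535990655, 210267751], [245202199, -96192190]]
... * rho(b^-1) = [[3, -1], [-2, 1]]  ->  [[-2028507467, 746258406], [927990977, -341394389]]
... * rho(a^-1) = [[16, -9], [-7, 4]]  ->  [[-37679928314, 21241600827], [17237616355, -9717496349]]
... * rho(a^-1) = [[16, -9], [-7, 4]]  ->  [[-751570058813, 424085758134], [343824336123, -194008532591]]
... * rho(a^-1) = [[16, -9], [-7, 4]]  ->  [[-14993721247946, 8460473561853], [6859249106105, -3870453155471]]
tr = -14993721247946 + -3870453155471 = -18864174403417

-18864174403417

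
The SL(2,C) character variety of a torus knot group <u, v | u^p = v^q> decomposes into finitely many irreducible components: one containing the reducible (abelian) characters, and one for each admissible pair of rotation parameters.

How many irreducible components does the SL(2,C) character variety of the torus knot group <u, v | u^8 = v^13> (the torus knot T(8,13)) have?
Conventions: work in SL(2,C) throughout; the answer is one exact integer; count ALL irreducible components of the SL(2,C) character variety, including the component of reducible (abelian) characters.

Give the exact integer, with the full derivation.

Gamma = < u, v | u^8 = v^13 > (torus knot T(8,13)); the central element u^8 = v^13 acts as +I or -I in any irreducible SL(2,C) representation.
So on each irreducible component the traces are pinned: tr(u) = 2*cos(pi*alpha/8) with 1 <= alpha <= 7, tr(v) = 2*cos(pi*beta/13) with 1 <= beta <= 12.
Consistency of u^8 = (-1)^alpha I with v^13 = (-1)^beta I forces alpha = beta (mod 2).
Counting: 4 odd alphas x 6 odd betas + 3 even alphas x 6 even betas = 24 + 18 = 42.
components with irreducible characters: 42; plus the single component of reducible (abelian) characters: total 43.

43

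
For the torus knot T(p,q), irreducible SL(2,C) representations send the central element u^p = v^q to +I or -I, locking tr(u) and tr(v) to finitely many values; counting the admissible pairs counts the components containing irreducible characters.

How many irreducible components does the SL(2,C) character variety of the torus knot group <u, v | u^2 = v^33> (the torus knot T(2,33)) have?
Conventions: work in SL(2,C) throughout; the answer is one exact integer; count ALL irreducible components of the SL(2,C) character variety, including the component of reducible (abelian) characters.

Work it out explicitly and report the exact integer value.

17

For T(2,33): irreducibility forces the central element u^2 = v^33 to one of +I, -I.
So on each irreducible component the traces are pinned: tr(u) = 2*cos(pi*alpha/2) with 1 <= alpha <= 1, tr(v) = 2*cos(pi*beta/33) with 1 <= beta <= 32.
Consistency of u^2 = (-1)^alpha I with v^33 = (-1)^beta I forces alpha = beta (mod 2).
Enumerate parity-matched pairs: 1*16 odd-odd plus 0*16 even-even gives 16.
Total: 16 irreducible-character components + 1 reducible (abelian) component = 17.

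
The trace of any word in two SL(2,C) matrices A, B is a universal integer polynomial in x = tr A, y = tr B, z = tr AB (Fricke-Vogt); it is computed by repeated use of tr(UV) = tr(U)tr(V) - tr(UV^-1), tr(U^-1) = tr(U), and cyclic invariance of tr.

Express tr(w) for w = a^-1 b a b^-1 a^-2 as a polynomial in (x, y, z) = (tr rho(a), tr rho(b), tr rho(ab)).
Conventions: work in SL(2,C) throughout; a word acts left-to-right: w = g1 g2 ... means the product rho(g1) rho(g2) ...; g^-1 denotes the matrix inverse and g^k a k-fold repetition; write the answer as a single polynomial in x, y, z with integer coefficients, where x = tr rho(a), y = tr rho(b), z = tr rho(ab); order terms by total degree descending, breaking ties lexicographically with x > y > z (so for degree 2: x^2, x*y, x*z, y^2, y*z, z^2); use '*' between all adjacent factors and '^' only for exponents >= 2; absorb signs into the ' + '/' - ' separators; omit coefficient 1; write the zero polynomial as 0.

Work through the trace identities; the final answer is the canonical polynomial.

trace(a^-1 b) = trace(b)*trace(a) - trace(b a)  (eliminate a^-1) = x*y - z
trace(b a b) = trace(b)*trace(a b) - trace(a)  (reduce the b square) = y*z - x
apply: trace(b a b a) = trace(a b)*trace(a b) - trace(1)  (split on a) = z^2 - 2
trace(a^-1 b a b) = trace(b a b)*trace(a) - trace(b a b a)  (eliminate a^-1) = x*y*z - x^2 - z^2 + 2
apply: trace(a^-2 b a b) = trace(a^-1 b a b)*trace(a) - trace(a^-1 b a b a)  (eliminate a^-1) = x^2*y*z - x^3 - x*z^2 - y*z + 3*x
use: trace(b a b^-1 a^-2) = trace(a^-2 b a)*trace(b) - trace(a^-2 b a b)  (eliminate b^-1) = -x^2*y*z + x^3 + x*y^2 + x*z^2 - 3*x
trace(a b a) = trace(a)*trace(b a) - trace(b)  (reduce the a square) = x*z - y
apply: trace(b a b^-1 a) = trace(a b a)*trace(b) - trace(a b a b)  (eliminate b^-1) = x*y*z - y^2 - z^2 + 2
use: trace(b a b^-1 a^-1) = trace(b a b^-1)*trace(a) - trace(b a b^-1 a)  (eliminate a^-1) = -x*y*z + x^2 + y^2 + z^2 - 2
apply: trace(a^-1 b a b^-1 a^-2) = trace(b a b^-1 a^-2)*trace(a) - trace(b a b^-1 a^-1)  (eliminate a^-1) = -x^3*y*z + x^4 + x^2*y^2 + x^2*z^2 + x*y*z - 4*x^2 - y^2 - z^2 + 2

-x^3*y*z + x^4 + x^2*y^2 + x^2*z^2 + x*y*z - 4*x^2 - y^2 - z^2 + 2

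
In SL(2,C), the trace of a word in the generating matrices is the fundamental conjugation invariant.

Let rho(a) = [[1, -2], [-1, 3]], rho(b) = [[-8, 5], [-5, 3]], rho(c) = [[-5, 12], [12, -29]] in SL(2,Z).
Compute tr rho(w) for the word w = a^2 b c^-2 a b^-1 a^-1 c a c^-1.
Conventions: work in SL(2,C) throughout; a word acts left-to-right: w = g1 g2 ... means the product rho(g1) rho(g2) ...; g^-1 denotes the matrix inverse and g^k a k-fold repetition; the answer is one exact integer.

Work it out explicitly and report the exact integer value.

rho(a) = [[1, -2], [-1, 3]]
... * rho(a) = [[1, -2], [-1, 3]]  ->  [[3, -8], [-4, 11]]
... * rho(b) = [[-8, 5], [-5, 3]]  ->  [[16, -9], [-23, 13]]
... * rho(c^-1) = [[-29, -12], [-12, -5]]  ->  [[-356, -147], [511, 211]]
... * rho(c^-1) = [[-29, -12], [-12, -5]]  ->  [[12088, 5007], [-17351, -7187]]
... * rho(a) = [[1, -2], [-1, 3]]  ->  [[7081, -9155], [-10164, 13141]]
... * rho(b^-1) = [[3, -5], [5, -8]]  ->  [[-24532, 37835], [35213, -54308]]
... * rho(a^-1) = [[3, 2], [1, 1]]  ->  [[-35761, -11229], [51331, 16118]]
... * rho(c) = [[-5, 12], [12, -29]]  ->  [[44057, -103491], [-63239, 148550]]
... * rho(a) = [[1, -2], [-1, 3]]  ->  [[147548, -398587], [-211789, 572128]]
... * rho(c^-1) = [[-29, -12], [-12, -5]]  ->  [[504152, 222359], [-723655, -319172]]
tr = 504152 + -319172 = 184980

184980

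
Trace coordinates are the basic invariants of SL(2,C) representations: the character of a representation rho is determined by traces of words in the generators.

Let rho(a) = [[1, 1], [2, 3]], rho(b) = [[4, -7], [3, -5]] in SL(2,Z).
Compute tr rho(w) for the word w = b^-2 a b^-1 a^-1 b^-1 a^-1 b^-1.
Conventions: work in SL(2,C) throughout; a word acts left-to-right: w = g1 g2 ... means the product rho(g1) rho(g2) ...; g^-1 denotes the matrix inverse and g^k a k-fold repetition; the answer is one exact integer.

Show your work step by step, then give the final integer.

18

rho(b^-1) = [[-5, 7], [-3, 4]]
... * rho(b^-1) = [[-5, 7], [-3, 4]]  ->  [[4, -7], [3, -5]]
... * rho(a) = [[1, 1], [2, 3]]  ->  [[-10, -17], [-7, -12]]
... * rho(b^-1) = [[-5, 7], [-3, 4]]  ->  [[101, -138], [71, -97]]
... * rho(a^-1) = [[3, -1], [-2, 1]]  ->  [[579, -239], [407, -168]]
... * rho(b^-1) = [[-5, 7], [-3, 4]]  ->  [[-2178, 3097], [-1531, 2177]]
... * rho(a^-1) = [[3, -1], [-2, 1]]  ->  [[-12728, 5275], [-8947, 3708]]
... * rho(b^-1) = [[-5, 7], [-3, 4]]  ->  [[47815, -67996], [33611, -47797]]
tr = 47815 + -47797 = 18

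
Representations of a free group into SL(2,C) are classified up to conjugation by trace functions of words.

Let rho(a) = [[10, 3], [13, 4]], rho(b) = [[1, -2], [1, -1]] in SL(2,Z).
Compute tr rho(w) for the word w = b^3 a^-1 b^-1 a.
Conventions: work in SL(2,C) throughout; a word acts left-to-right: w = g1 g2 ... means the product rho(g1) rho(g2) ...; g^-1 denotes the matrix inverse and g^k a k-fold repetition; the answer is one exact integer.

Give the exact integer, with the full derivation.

-483

rho(b) = [[1, -2], [1, -1]]
... * rho(b) = [[1, -2], [1, -1]]  ->  [[-1, 0], [0, -1]]
... * rho(b) = [[1, -2], [1, -1]]  ->  [[-1, 2], [-1, 1]]
... * rho(a^-1) = [[4, -3], [-13, 10]]  ->  [[-30, 23], [-17, 13]]
... * rho(b^-1) = [[-1, 2], [-1, 1]]  ->  [[7, -37], [4, -21]]
... * rho(a) = [[10, 3], [13, 4]]  ->  [[-411, -127], [-233, -72]]
tr = -411 + -72 = -483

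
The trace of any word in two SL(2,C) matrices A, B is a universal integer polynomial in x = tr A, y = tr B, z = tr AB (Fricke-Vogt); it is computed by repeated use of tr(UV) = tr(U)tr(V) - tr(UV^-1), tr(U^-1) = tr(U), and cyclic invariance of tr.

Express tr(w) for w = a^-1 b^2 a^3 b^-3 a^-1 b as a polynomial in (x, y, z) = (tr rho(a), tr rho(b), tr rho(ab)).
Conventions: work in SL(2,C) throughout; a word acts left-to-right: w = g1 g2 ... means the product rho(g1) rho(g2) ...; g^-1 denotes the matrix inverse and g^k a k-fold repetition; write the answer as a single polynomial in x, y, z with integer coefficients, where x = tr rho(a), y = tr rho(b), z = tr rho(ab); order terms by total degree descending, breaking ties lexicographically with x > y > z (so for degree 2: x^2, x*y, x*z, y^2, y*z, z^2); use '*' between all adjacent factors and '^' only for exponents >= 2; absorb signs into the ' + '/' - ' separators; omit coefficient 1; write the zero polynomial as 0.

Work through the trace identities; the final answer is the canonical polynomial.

-x^4*y^5*z + x^5*y^4 + x^3*y^6 + 2*x^3*y^4*z^2 - x^2*y^3*z^3 - x^5*y^2 - 6*x^3*y^4 - 2*x^3*y^2*z^2 - x*y^6 - 2*x*y^4*z^2 + x^4*y*z + 5*x^2*y^3*z + x^2*y*z^3 + y^5*z + y^3*z^3 + 5*x^3*y^2 + 5*x*y^4 + 2*x*y^2*z^2 - 6*x^2*y*z - 5*y^3*z - y*z^3 + x^3 - 3*x*y^2 + x*z^2 + 4*y*z - 3*x

trace(b^2 a) = trace(b) * trace(a b) - trace(a)   [square of b] = y*z - x
so trace(b^2) = trace(b) * trace(b) - trace(1)   [square of b] = y^2 - 2
so trace(b^2 a^2) = trace(a) * trace(b^2 a) - trace(b^2)   [square of a] = x*y*z - x^2 - y^2 + 2
trace(a b a) = trace(a) * trace(b a) - trace(b)   [square of a] = x*z - y
so trace(a^3 b) = trace(a) * trace(a b a) - trace(a b)   [square of a] = x^2*z - x*y - z
trace(a^2) = trace(a) * trace(a) - trace(1)   [square of a] = x^2 - 2
reduce: trace(a^3) = trace(a) * trace(a^2) - trace(a)   [square of a] = x^3 - 3*x
reduce: trace(a b^2 a^2) = trace(b) * trace(a^3 b) - trace(a^3)   [square of b] = x^2*y*z - x^3 - x*y^2 - y*z + 3*x
so trace(b a^4 b) = trace(a) * trace(a b^2 a^2) - trace(a b^2 a)   [square of a] = x^3*y*z - x^4 - x^2*y^2 - 2*x*y*z + 4*x^2 + y^2 - 2
trace(b a^4) = trace(a) * trace(a^2 b a) - trace(a^2 b)   [square of a] = x^3*z - x^2*y - 2*x*z + y
so trace(a b^3 a^3) = trace(b) * trace(b a^4 b) - trace(b a^4)   [square of b] = x^3*y^2*z - x^4*y - x^2*y^3 - x^3*z - 2*x*y^2*z + 5*x^2*y + y^3 + 2*x*z - 3*y
reduce: trace(a b a b) = trace(b a) * trace(b a) - trace(1)   [split at a repeated b] = z^2 - 2
trace(b a b^2 a) = trace(b) * trace(a b a b) - trace(a b a)   [square of b] = y*z^2 - x*z - y
trace(b a b^2) = trace(b) * trace(a b^2) - trace(a b)   [square of b] = y^2*z - x*y - z
trace(a^2 b a b^2) = trace(a) * trace(b a b^2 a) - trace(b a b^2)   [square of a] = x*y*z^2 - x^2*z - y^2*z + z
trace(a^2 b a b) = trace(a) * trace(b a b a) - trace(b a b)   [square of a] = x*z^2 - y*z - x
trace(b a b^3 a^2) = trace(b) * trace(a^2 b a b^2) - trace(a^2 b a b)   [square of b] = x*y^2*z^2 - x^2*y*z - y^3*z - x*z^2 + 2*y*z + x
trace(b a b^3 a) = trace(b) * trace(b a b a b) - trace(b a b a)   [square of b] = y^2*z^2 - x*y*z - y^2 - z^2 + 2
so trace(a b^3 a^3 b) = trace(a) * trace(b a b^3 a^2) - trace(b a b^3 a)   [square of a] = x^2*y^2*z^2 - x^3*y*z - x*y^3*z - x^2*z^2 - y^2*z^2 + 3*x*y*z + x^2 + y^2 + z^2 - 2
trace(b^2 a^3 b^-1 a b) = trace(a b^3 a^3) * trace(b) - trace(a b^3 a^3 b)   [inverse elimination on b] = x^3*y^3*z - x^4*y^2 - x^2*y^4 - x^2*y^2*z^2 - x*y^3*z + 5*x^2*y^2 + x^2*z^2 + y^4 + y^2*z^2 - x*y*z - x^2 - 4*y^2 - z^2 + 2
trace(a b a b a^2) = trace(a) * trace(a b a b a) - trace(a b a b)   [square of a] = x^2*z^2 - x*y*z - x^2 - z^2 + 2
reduce: trace(a^4 b a b) = trace(a) * trace(a b a b a^2) - trace(a b a b a)   [square of a] = x^3*z^2 - x^2*y*z - x^3 - 2*x*z^2 + y*z + 3*x
reduce: trace(a^4 b a) = trace(a) * trace(a b a^3) - trace(a b a^2)   [square of a] = x^4*z - x^3*y - 3*x^2*z + 2*x*y + z
trace(a b a b^2 a^3) = trace(b) * trace(a^4 b a b) - trace(a^4 b a)   [square of b] = x^3*y*z^2 - x^4*z - x^2*y^2*z - 2*x*y*z^2 + 3*x^2*z + y^2*z + x*y - z
trace(b a b a b a) = trace(b a) * trace(b a b a) - trace(b^-1 a^-1)   [split at a repeated b] = z^3 - 3*z
so trace(a^2 b a b a b) = trace(a) * trace(b a b a b a) - trace(b a b a b)   [square of a] = x*z^3 - y*z^2 - 2*x*z + y
reduce: trace(b a b a b^2 a^2) = trace(b) * trace(a^2 b a b a b) - trace(a^2 b a b a)   [square of b] = x*y*z^3 - x^2*z^2 - y^2*z^2 - x*y*z + x^2 + y^2 + z^2 - 2
so trace(b a b a b^2 a) = trace(b) * trace(a b a b a b) - trace(a b a b a)   [square of b] = y*z^3 - x*z^2 - 2*y*z + x
trace(a b a b^2 a^3 b) = trace(a) * trace(b a b a b^2 a^2) - trace(b a b a b^2 a)   [square of a] = x^2*y*z^3 - x^3*z^2 - x*y^2*z^2 - x^2*y*z - y*z^3 + x^3 + x*y^2 + 2*x*z^2 + 2*y*z - 3*x
reduce: trace(b^2 a^3 b^-1 a b a) = trace(a b a b^2 a^3) * trace(b) - trace(a b a b^2 a^3 b)   [inverse elimination on b] = x^3*y^2*z^2 - x^4*y*z - x^2*y^3*z - x^2*y*z^3 + x^3*z^2 - x*y^2*z^2 + 4*x^2*y*z + y^3*z + y*z^3 - x^3 - 2*x*z^2 - 3*y*z + 3*x
trace(b a^-1 b^2 a^3 b^-1 a) = trace(b^2 a^3 b^-1 a b) * trace(a) - trace(b^2 a^3 b^-1 a b a)   [inverse elimination on a] = x^4*y^3*z - x^5*y^2 - x^3*y^4 - 2*x^3*y^2*z^2 + x^4*y*z + x^2*y*z^3 + 5*x^3*y^2 + x*y^4 + 2*x*y^2*z^2 - 5*x^2*y*z - y^3*z - y*z^3 - 4*x*y^2 + x*z^2 + 3*y*z - x
trace(b^-1 a^-1 b a^-1 b^2 a^3) = trace(b a^-1 b^2 a^3 b^-1) * trace(a) - trace(b a^-1 b^2 a^3 b^-1 a)   [inverse elimination on a] = -x^4*y^3*z + x^5*y^2 + x^3*y^4 + 2*x^3*y^2*z^2 - x^4*y*z - x^2*y*z^3 - 5*x^3*y^2 - x*y^4 - 2*x*y^2*z^2 + 6*x^2*y*z + y^3*z + y*z^3 - x^3 + 3*x*y^2 - x*z^2 - 3*y*z + 3*x
trace(b^2 a^2 b) = trace(b) * trace(a^2 b^2) - trace(a^2 b)   [square of b] = x*y^2*z - x^2*y - y^3 - x*z + 3*y
trace(b a^-1 b^2 a^2) = trace(b^2 a^2 b) * trace(a) - trace(b^2 a^2 b a)   [inverse elimination on a] = x^2*y^2*z - x^3*y - x*y^3 - x*y*z^2 + y^2*z + 3*x*y - z
trace(b^-1 a^-1 b a^-1 b^2 a^3 b^-1) = trace(b^-1 a^-1 b a^-1 b^2 a^3) * trace(b) - trace(b^-1 a^-1 b a^-1 b^2 a^3 b)   [inverse elimination on b] = -x^4*y^4*z + x^5*y^3 + x^3*y^5 + 2*x^3*y^3*z^2 - x^4*y^2*z - x^2*y^2*z^3 - 5*x^3*y^3 - x*y^5 - 2*x*y^3*z^2 + 5*x^2*y^2*z + y^4*z + y^2*z^3 + 4*x*y^3 - 4*y^2*z + z
trace(a^-1 b^2 a^3 b^-3 a^-1 b) = trace(b^-1 a^-1 b a^-1 b^2 a^3 b^-1) * trace(b) - trace(b^-1 a^-1 b a^-1 b^2 a^3)   [inverse elimination on b] = -x^4*y^5*z + x^5*y^4 + x^3*y^6 + 2*x^3*y^4*z^2 - x^2*y^3*z^3 - x^5*y^2 - 6*x^3*y^4 - 2*x^3*y^2*z^2 - x*y^6 - 2*x*y^4*z^2 + x^4*y*z + 5*x^2*y^3*z + x^2*y*z^3 + y^5*z + y^3*z^3 + 5*x^3*y^2 + 5*x*y^4 + 2*x*y^2*z^2 - 6*x^2*y*z - 5*y^3*z - y*z^3 + x^3 - 3*x*y^2 + x*z^2 + 4*y*z - 3*x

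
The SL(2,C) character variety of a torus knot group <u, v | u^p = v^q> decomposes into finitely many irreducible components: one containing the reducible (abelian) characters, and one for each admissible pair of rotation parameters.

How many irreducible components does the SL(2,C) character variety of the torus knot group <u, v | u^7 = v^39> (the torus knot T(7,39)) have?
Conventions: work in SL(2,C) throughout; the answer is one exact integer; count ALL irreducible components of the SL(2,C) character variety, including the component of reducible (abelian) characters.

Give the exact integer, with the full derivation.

115

For T(7,39): irreducibility forces the central element u^7 = v^39 to one of +I, -I.
On an irreducible component, tr(u) is locked at 2*cos(pi*alpha/7) for some alpha in 1..6, and tr(v) at 2*cos(pi*beta/39) for some beta in 1..38.
u^7 = (-1)^alpha I and v^39 = (-1)^beta I must agree, so alpha and beta have equal parity.
count pairs: odd alpha (3 choices) x odd beta (19), plus even alpha (3) x even beta (19): 3*19 + 3*19 = 114.
Total: 114 irreducible-character components + 1 reducible (abelian) component = 115.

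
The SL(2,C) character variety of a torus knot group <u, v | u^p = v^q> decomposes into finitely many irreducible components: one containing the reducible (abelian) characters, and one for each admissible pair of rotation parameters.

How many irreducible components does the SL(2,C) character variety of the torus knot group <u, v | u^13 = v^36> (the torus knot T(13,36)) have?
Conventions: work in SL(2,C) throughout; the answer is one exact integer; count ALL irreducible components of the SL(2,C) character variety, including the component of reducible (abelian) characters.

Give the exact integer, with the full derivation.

211

In the torus knot group T(13,36), u^13 = v^36 is central, so an irreducible representation sends it to +I or -I (Schur).
So on each irreducible component the traces are pinned: tr(u) = 2*cos(pi*alpha/13) with 1 <= alpha <= 12, tr(v) = 2*cos(pi*beta/36) with 1 <= beta <= 35.
The two central values (-1)^alpha I and (-1)^beta I must be the same matrix, so alpha and beta share a parity.
Enumerate parity-matched pairs: 6*18 odd-odd plus 6*17 even-even gives 210.
That is 210 components of irreducible characters, and with the reducible (abelian) component the total is 211.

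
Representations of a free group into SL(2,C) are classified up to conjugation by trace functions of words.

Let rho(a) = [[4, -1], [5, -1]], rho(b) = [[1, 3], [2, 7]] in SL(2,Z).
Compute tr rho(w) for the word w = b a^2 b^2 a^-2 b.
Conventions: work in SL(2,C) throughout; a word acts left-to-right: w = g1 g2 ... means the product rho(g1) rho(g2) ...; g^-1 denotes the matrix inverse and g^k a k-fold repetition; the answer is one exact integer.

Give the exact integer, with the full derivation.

44738

rho(b) = [[1, 3], [2, 7]]
... * rho(a) = [[4, -1], [5, -1]]  ->  [[19, -4], [43, -9]]
... * rho(a) = [[4, -1], [5, -1]]  ->  [[56, -15], [127, -34]]
... * rho(b) = [[1, 3], [2, 7]]  ->  [[26, 63], [59, 143]]
... * rho(b) = [[1, 3], [2, 7]]  ->  [[152, 519], [345, 1178]]
... * rho(a^-1) = [[-1, 1], [-5, 4]]  ->  [[-2747, 2228], [-6235, 5057]]
... * rho(a^-1) = [[-1, 1], [-5, 4]]  ->  [[-8393, 6165], [-19050, 13993]]
... * rho(b) = [[1, 3], [2, 7]]  ->  [[3937, 17976], [8936, 40801]]
tr = 3937 + 40801 = 44738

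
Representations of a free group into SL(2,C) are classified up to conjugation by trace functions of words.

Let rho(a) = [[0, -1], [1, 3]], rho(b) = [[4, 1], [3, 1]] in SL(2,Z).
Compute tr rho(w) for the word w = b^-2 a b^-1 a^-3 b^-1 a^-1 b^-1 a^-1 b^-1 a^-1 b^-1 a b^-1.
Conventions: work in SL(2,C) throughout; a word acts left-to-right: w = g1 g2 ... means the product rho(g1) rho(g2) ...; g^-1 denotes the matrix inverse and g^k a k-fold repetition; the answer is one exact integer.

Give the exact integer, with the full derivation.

rho(b^-1) = [[1, -1], [-3, 4]]
... * rho(b^-1) = [[1, -1], [-3, 4]]  ->  [[4, -5], [-15, 19]]
... * rho(a) = [[0, -1], [1, 3]]  ->  [[-5, -19], [19, 72]]
... * rho(b^-1) = [[1, -1], [-3, 4]]  ->  [[52, -71], [-197, 269]]
... * rho(a^-1) = [[3, 1], [-1, 0]]  ->  [[227, 52], [-860, -197]]
... * rho(a^-1) = [[3, 1], [-1, 0]]  ->  [[629, 227], [-2383, -860]]
... * rho(a^-1) = [[3, 1], [-1, 0]]  ->  [[1660, 629], [-6289, -2383]]
... * rho(b^-1) = [[1, -1], [-3, 4]]  ->  [[-227, 856], [860, -3243]]
... * rho(a^-1) = [[3, 1], [-1, 0]]  ->  [[-1537, -227], [5823, 860]]
... * rho(b^-1) = [[1, -1], [-3, 4]]  ->  [[-856, 629], [3243, -2383]]
... * rho(a^-1) = [[3, 1], [-1, 0]]  ->  [[-3197, -856], [12112, 3243]]
... * rho(b^-1) = [[1, -1], [-3, 4]]  ->  [[-629, -227], [2383, 860]]
... * rho(a^-1) = [[3, 1], [-1, 0]]  ->  [[-1660, -629], [6289, 2383]]
... * rho(b^-1) = [[1, -1], [-3, 4]]  ->  [[227, -856], [-860, 3243]]
... * rho(a) = [[0, -1], [1, 3]]  ->  [[-856, -2795], [3243, 10589]]
... * rho(b^-1) = [[1, -1], [-3, 4]]  ->  [[7529, -10324], [-28524, 39113]]
tr = 7529 + 39113 = 46642

46642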